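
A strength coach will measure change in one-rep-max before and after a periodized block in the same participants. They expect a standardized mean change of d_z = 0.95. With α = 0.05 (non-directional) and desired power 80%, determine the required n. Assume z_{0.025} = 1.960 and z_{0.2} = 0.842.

For a paired (one-sample on differences) test: n = ((z_{α/2} + z_β) / d)².
z_{α/2} + z_β = 1.960 + 0.842 = 2.802.
n = (2.802 / 0.95)² = 2.949² = 8.70.
Round up.

n = 9 pairs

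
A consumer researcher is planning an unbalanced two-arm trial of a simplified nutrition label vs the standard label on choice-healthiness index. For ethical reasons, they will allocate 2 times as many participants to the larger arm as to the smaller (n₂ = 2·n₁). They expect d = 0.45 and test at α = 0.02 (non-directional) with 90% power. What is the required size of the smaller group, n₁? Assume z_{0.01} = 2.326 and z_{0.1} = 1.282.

With allocation ratio k = n₂/n₁ = 2, Var(x̄₁−x̄₂) = σ²(1/n₁ + 1/(k·n₁)) = σ²·(k+1)/(k·n₁).
So n₁ = (1 + 1/k)·((z_{α/2} + z_β)/d)² = 1.500 × (3.608/0.45)².
n₁ = 1.500 × 64.28 = 96.4.
Round up: n₁ = 97, giving n₂ = 2 × 97 = 194.

n₁ = 97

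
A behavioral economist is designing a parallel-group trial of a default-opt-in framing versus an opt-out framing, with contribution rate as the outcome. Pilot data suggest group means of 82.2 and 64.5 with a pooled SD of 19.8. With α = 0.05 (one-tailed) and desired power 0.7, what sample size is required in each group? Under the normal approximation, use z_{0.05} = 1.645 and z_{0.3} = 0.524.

Cohen's d = |M₁ − M₂| / SD_pooled = |82.2 − 64.5| / 19.8 = 17.7 / 19.8 = 0.894.
For two independent groups with equal n: n = 2·((z_{α} + z_β) / d)².
z_{α} + z_β = 1.645 + 0.524 = 2.169.
n = 2 × (2.169 / 0.894)² = 2 × 2.426² = 2 × 5.89 = 11.8.
Round up to the next whole participant.

n = 12 per group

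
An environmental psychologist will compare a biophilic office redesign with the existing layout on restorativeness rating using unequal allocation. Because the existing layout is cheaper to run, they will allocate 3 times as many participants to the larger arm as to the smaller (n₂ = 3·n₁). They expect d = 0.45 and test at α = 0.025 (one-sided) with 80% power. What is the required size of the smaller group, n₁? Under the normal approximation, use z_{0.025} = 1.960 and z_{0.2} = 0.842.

n₁ = 52

With allocation ratio k = n₂/n₁ = 3, Var(x̄₁−x̄₂) = σ²(1/n₁ + 1/(k·n₁)) = σ²·(k+1)/(k·n₁).
So n₁ = (1 + 1/k)·((z_{α} + z_β)/d)² = 1.333 × (2.802/0.45)².
n₁ = 1.333 × 38.77 = 51.7.
Round up: n₁ = 52, giving n₂ = 3 × 52 = 156.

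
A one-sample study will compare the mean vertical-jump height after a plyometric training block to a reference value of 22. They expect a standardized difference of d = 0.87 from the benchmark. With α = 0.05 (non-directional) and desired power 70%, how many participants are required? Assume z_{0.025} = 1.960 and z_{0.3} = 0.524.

For a one-sample test: n = ((z_{α/2} + z_β) / d)².
z_{α/2} + z_β = 1.960 + 0.524 = 2.484.
n = (2.484 / 0.87)² = 2.855² = 8.15.
Round up.

n = 9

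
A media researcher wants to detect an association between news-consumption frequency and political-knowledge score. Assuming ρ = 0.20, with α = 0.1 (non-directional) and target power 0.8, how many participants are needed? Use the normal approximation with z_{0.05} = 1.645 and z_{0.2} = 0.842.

n = 154

Fisher's z: C = ½·ln((1+r)/(1−r)) = ½·ln(1.5000) = 0.2027.
n = ((z_{α/2} + z_β)/C)² + 3.
(1.645 + 0.842) / 0.2027 = 2.487 / 0.2027 = 12.269.
n = 12.269² + 3 = 150.54 + 3 = 153.5.
Round up.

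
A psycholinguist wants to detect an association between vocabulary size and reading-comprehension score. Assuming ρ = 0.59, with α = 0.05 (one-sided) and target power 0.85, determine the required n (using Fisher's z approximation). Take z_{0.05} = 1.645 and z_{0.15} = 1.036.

n = 19

Fisher's z: C = ½·ln((1+r)/(1−r)) = ½·ln(3.8780) = 0.6777.
n = ((z_{α} + z_β)/C)² + 3.
(1.645 + 1.036) / 0.6777 = 2.681 / 0.6777 = 3.956.
n = 3.956² + 3 = 15.65 + 3 = 18.7.
Round up.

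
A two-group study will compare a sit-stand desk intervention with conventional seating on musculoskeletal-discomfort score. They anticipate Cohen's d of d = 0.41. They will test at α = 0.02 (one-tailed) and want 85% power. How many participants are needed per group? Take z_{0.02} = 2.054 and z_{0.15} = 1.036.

For two independent groups with equal n: n = 2·((z_{α} + z_β) / d)².
z_{α} + z_β = 2.054 + 1.036 = 3.090.
n = 2 × (3.090 / 0.41)² = 2 × 7.537² = 2 × 56.80 = 113.6.
Round up to the next whole participant.

n = 114 per group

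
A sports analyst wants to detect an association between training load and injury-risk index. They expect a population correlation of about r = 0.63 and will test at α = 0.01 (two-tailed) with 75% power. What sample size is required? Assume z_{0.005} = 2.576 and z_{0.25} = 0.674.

n = 23

Fisher's z: C = ½·ln((1+r)/(1−r)) = ½·ln(4.4054) = 0.7414.
n = ((z_{α/2} + z_β)/C)² + 3.
(2.576 + 0.674) / 0.7414 = 3.250 / 0.7414 = 4.384.
n = 4.384² + 3 = 19.22 + 3 = 22.2.
Round up.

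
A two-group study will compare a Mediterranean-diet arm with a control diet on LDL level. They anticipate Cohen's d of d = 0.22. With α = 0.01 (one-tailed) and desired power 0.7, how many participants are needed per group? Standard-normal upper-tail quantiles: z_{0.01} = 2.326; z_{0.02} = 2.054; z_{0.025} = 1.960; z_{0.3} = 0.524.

n = 336 per group

For two independent groups with equal n: n = 2·((z_{α} + z_β) / d)².
z_{α} + z_β = 2.326 + 0.524 = 2.850.
n = 2 × (2.850 / 0.22)² = 2 × 12.955² = 2 × 167.82 = 335.6.
Round up to the next whole participant.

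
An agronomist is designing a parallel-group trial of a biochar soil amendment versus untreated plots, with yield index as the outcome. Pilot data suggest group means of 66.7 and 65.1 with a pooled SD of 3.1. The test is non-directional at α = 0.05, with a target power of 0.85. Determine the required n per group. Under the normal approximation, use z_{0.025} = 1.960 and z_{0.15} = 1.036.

Cohen's d = |M₁ − M₂| / SD_pooled = |66.7 − 65.1| / 3.1 = 1.6 / 3.1 = 0.516.
For two independent groups with equal n: n = 2·((z_{α/2} + z_β) / d)².
z_{α/2} + z_β = 1.960 + 1.036 = 2.996.
n = 2 × (2.996 / 0.516)² = 2 × 5.806² = 2 × 33.71 = 67.4.
Round up to the next whole participant.

n = 68 per group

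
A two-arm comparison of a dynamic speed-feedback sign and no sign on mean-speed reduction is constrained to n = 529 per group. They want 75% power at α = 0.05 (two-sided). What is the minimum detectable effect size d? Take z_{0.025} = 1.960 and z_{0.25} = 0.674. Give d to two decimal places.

d_min ≈ 0.16

For two independent groups of n = 529 each: d_min = (z_{α/2} + z_β)·√(2/n).
z-sum = 1.960 + 0.674 = 2.634.
d_min = 2.634 × √(2/529) = 2.634 × 0.0615 = 0.162.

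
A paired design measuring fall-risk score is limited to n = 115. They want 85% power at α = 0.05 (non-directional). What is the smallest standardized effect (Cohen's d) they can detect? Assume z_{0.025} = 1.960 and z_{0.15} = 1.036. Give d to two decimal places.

d_min ≈ 0.28

For a single sample (or paired design) of n = 115: d_min = (z_{α/2} + z_β)/√n.
z-sum = 1.960 + 1.036 = 2.996.
d_min = 2.996 / √115 = 2.996 / 10.724 = 0.279.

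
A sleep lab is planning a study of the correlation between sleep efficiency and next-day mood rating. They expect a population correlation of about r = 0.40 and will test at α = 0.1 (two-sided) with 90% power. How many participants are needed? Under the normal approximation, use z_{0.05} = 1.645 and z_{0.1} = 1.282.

Fisher's z: C = ½·ln((1+r)/(1−r)) = ½·ln(2.3333) = 0.4236.
n = ((z_{α/2} + z_β)/C)² + 3.
(1.645 + 1.282) / 0.4236 = 2.927 / 0.4236 = 6.910.
n = 6.910² + 3 = 47.75 + 3 = 50.7.
Round up.

n = 51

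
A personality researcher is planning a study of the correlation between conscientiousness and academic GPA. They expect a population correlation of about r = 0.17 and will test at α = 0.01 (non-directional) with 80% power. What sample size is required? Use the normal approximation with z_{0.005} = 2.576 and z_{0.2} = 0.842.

Fisher's z: C = ½·ln((1+r)/(1−r)) = ½·ln(1.4096) = 0.1717.
n = ((z_{α/2} + z_β)/C)² + 3.
(2.576 + 0.842) / 0.1717 = 3.418 / 0.1717 = 19.907.
n = 19.907² + 3 = 396.28 + 3 = 399.3.
Round up.

n = 400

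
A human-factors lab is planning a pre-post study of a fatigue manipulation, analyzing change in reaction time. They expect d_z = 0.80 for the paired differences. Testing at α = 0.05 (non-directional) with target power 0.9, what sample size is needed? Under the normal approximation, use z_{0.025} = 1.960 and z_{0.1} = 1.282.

n = 17 pairs

For a paired (one-sample on differences) test: n = ((z_{α/2} + z_β) / d)².
z_{α/2} + z_β = 1.960 + 1.282 = 3.242.
n = (3.242 / 0.80)² = 4.052² = 16.42.
Round up.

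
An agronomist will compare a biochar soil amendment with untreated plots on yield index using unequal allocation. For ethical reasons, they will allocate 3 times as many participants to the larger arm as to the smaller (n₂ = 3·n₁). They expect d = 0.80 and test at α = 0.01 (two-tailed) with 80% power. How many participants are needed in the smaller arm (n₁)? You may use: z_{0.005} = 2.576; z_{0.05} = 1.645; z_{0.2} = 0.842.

With allocation ratio k = n₂/n₁ = 3, Var(x̄₁−x̄₂) = σ²(1/n₁ + 1/(k·n₁)) = σ²·(k+1)/(k·n₁).
So n₁ = (1 + 1/k)·((z_{α/2} + z_β)/d)² = 1.333 × (3.418/0.80)².
n₁ = 1.333 × 18.25 = 24.3.
Round up: n₁ = 25, giving n₂ = 3 × 25 = 75.

n₁ = 25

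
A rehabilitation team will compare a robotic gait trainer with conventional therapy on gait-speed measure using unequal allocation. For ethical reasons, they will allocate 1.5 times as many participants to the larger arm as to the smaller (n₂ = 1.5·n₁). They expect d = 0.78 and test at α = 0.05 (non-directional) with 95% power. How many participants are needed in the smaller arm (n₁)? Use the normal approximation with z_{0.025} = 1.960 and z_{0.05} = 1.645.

With allocation ratio k = n₂/n₁ = 1.5, Var(x̄₁−x̄₂) = σ²(1/n₁ + 1/(k·n₁)) = σ²·(k+1)/(k·n₁).
So n₁ = (1 + 1/k)·((z_{α/2} + z_β)/d)² = 1.667 × (3.605/0.78)².
n₁ = 1.667 × 21.36 = 35.6.
Round up: n₁ = 36, giving n₂ = 1.5 × 36 = 54.

n₁ = 36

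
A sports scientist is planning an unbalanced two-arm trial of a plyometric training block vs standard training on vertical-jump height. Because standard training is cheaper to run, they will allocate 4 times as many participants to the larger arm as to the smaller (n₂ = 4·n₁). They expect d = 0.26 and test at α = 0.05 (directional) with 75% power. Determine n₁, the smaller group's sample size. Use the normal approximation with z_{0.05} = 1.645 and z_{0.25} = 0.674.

n₁ = 100

With allocation ratio k = n₂/n₁ = 4, Var(x̄₁−x̄₂) = σ²(1/n₁ + 1/(k·n₁)) = σ²·(k+1)/(k·n₁).
So n₁ = (1 + 1/k)·((z_{α} + z_β)/d)² = 1.250 × (2.319/0.26)².
n₁ = 1.250 × 79.55 = 99.4.
Round up: n₁ = 100, giving n₂ = 4 × 100 = 400.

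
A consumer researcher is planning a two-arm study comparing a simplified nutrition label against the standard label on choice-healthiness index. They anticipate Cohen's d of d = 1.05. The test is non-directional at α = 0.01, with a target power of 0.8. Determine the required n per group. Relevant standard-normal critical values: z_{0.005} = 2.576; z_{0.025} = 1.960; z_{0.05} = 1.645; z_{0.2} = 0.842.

n = 22 per group

For two independent groups with equal n: n = 2·((z_{α/2} + z_β) / d)².
z_{α/2} + z_β = 2.576 + 0.842 = 3.418.
n = 2 × (3.418 / 1.05)² = 2 × 3.255² = 2 × 10.60 = 21.2.
Round up to the next whole participant.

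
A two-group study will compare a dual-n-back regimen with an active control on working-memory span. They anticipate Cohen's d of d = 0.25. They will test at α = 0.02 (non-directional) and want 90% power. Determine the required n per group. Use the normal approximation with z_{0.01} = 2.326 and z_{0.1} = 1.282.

n = 417 per group

For two independent groups with equal n: n = 2·((z_{α/2} + z_β) / d)².
z_{α/2} + z_β = 2.326 + 1.282 = 3.608.
n = 2 × (3.608 / 0.25)² = 2 × 14.432² = 2 × 208.28 = 416.6.
Round up to the next whole participant.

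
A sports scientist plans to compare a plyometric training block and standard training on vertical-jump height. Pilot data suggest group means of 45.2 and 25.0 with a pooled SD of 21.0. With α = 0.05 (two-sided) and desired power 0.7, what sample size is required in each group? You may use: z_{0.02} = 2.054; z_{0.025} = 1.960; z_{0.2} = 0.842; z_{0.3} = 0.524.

n = 14 per group

Cohen's d = |M₁ − M₂| / SD_pooled = |45.2 − 25.0| / 21.0 = 20.2 / 21.0 = 0.962.
For two independent groups with equal n: n = 2·((z_{α/2} + z_β) / d)².
z_{α/2} + z_β = 1.960 + 0.524 = 2.484.
n = 2 × (2.484 / 0.962)² = 2 × 2.582² = 2 × 6.67 = 13.3.
Round up to the next whole participant.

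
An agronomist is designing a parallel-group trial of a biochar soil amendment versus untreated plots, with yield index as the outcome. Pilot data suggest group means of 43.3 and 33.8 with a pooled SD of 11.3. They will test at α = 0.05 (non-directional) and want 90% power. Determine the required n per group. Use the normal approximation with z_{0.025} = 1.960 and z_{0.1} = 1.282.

Cohen's d = |M₁ − M₂| / SD_pooled = |43.3 − 33.8| / 11.3 = 9.5 / 11.3 = 0.841.
For two independent groups with equal n: n = 2·((z_{α/2} + z_β) / d)².
z_{α/2} + z_β = 1.960 + 1.282 = 3.242.
n = 2 × (3.242 / 0.841)² = 2 × 3.855² = 2 × 14.86 = 29.7.
Round up to the next whole participant.

n = 30 per group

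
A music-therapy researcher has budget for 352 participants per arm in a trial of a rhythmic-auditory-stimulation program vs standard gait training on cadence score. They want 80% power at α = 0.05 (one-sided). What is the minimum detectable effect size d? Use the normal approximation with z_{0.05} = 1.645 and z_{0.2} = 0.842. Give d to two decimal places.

For two independent groups of n = 352 each: d_min = (z_{α} + z_β)·√(2/n).
z-sum = 1.645 + 0.842 = 2.487.
d_min = 2.487 × √(2/352) = 2.487 × 0.0754 = 0.187.

d_min ≈ 0.19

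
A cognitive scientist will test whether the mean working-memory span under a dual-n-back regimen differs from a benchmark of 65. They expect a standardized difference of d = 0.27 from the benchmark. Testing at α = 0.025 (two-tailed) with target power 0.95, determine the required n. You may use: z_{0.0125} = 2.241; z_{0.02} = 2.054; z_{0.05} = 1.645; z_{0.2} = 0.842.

For a one-sample test: n = ((z_{α/2} + z_β) / d)².
z_{α/2} + z_β = 2.241 + 1.645 = 3.886.
n = (3.886 / 0.27)² = 14.393² = 207.15.
Round up.

n = 208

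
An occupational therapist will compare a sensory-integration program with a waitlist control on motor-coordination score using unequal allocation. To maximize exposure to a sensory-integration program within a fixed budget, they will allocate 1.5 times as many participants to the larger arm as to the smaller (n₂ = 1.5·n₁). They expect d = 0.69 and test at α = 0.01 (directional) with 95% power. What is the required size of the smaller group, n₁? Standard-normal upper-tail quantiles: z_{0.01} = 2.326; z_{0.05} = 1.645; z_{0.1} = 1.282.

With allocation ratio k = n₂/n₁ = 1.5, Var(x̄₁−x̄₂) = σ²(1/n₁ + 1/(k·n₁)) = σ²·(k+1)/(k·n₁).
So n₁ = (1 + 1/k)·((z_{α} + z_β)/d)² = 1.667 × (3.971/0.69)².
n₁ = 1.667 × 33.12 = 55.2.
Round up: n₁ = 56, giving n₂ = 1.5 × 56 = 84.

n₁ = 56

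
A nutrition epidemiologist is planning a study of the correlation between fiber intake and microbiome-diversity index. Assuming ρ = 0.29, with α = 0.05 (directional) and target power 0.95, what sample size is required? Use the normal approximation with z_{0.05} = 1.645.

n = 125

Fisher's z: C = ½·ln((1+r)/(1−r)) = ½·ln(1.8169) = 0.2986.
n = ((z_{α} + z_β)/C)² + 3.
(1.645 + 1.645) / 0.2986 = 3.290 / 0.2986 = 11.018.
n = 11.018² + 3 = 121.40 + 3 = 124.4.
Round up.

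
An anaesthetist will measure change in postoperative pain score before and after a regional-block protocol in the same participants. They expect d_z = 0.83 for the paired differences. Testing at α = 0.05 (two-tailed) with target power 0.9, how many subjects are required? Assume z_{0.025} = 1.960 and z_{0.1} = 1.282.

For a paired (one-sample on differences) test: n = ((z_{α/2} + z_β) / d)².
z_{α/2} + z_β = 1.960 + 1.282 = 3.242.
n = (3.242 / 0.83)² = 3.906² = 15.26.
Round up.

n = 16 pairs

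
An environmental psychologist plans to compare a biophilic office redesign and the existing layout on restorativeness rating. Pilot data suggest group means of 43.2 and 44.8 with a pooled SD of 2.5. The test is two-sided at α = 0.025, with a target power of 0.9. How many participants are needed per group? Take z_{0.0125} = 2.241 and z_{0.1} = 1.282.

n = 61 per group

Cohen's d = |M₁ − M₂| / SD_pooled = |43.2 − 44.8| / 2.5 = 1.6 / 2.5 = 0.640.
For two independent groups with equal n: n = 2·((z_{α/2} + z_β) / d)².
z_{α/2} + z_β = 2.241 + 1.282 = 3.523.
n = 2 × (3.523 / 0.640)² = 2 × 5.505² = 2 × 30.30 = 60.6.
Round up to the next whole participant.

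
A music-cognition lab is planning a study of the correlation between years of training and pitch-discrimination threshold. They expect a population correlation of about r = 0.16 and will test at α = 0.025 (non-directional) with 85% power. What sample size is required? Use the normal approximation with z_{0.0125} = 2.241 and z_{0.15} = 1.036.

Fisher's z: C = ½·ln((1+r)/(1−r)) = ½·ln(1.3810) = 0.1614.
n = ((z_{α/2} + z_β)/C)² + 3.
(2.241 + 1.036) / 0.1614 = 3.277 / 0.1614 = 20.304.
n = 20.304² + 3 = 412.24 + 3 = 415.2.
Round up.

n = 416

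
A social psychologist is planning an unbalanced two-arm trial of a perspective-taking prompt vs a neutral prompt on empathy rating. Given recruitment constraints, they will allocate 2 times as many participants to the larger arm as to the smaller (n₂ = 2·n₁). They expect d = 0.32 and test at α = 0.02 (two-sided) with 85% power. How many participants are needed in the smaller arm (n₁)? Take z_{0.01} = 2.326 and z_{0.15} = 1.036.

With allocation ratio k = n₂/n₁ = 2, Var(x̄₁−x̄₂) = σ²(1/n₁ + 1/(k·n₁)) = σ²·(k+1)/(k·n₁).
So n₁ = (1 + 1/k)·((z_{α/2} + z_β)/d)² = 1.500 × (3.362/0.32)².
n₁ = 1.500 × 110.38 = 165.6.
Round up: n₁ = 166, giving n₂ = 2 × 166 = 332.

n₁ = 166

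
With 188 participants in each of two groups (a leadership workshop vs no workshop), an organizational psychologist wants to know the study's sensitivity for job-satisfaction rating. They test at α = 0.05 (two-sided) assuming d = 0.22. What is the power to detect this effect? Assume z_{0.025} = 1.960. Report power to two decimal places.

power ≈ 0.57

For two equal groups, power = Φ(d·√(n/2) − z_{α/2}).
d·√(n/2) = 0.22 × √(188/2) = 0.22 × 9.695 = 2.133.
z_β = 2.133 − 1.960 = 0.173.
Power = Φ(0.173) = 0.569.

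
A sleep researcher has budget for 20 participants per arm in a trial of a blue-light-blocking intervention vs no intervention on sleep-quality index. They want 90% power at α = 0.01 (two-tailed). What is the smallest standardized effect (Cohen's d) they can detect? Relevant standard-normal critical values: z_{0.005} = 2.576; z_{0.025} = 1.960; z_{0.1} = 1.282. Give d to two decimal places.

For two independent groups of n = 20 each: d_min = (z_{α/2} + z_β)·√(2/n).
z-sum = 2.576 + 1.282 = 3.858.
d_min = 3.858 × √(2/20) = 3.858 × 0.3162 = 1.220.

d_min ≈ 1.22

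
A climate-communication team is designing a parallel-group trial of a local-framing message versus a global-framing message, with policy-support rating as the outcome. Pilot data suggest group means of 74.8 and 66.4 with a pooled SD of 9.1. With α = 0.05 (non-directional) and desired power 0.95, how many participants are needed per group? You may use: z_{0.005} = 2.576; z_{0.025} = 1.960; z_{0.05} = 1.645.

n = 31 per group

Cohen's d = |M₁ − M₂| / SD_pooled = |74.8 − 66.4| / 9.1 = 8.4 / 9.1 = 0.923.
For two independent groups with equal n: n = 2·((z_{α/2} + z_β) / d)².
z_{α/2} + z_β = 1.960 + 1.645 = 3.605.
n = 2 × (3.605 / 0.923)² = 2 × 3.906² = 2 × 15.25 = 30.5.
Round up to the next whole participant.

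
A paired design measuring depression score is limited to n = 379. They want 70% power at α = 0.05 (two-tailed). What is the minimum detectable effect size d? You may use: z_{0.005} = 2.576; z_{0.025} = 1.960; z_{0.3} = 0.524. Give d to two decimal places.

d_min ≈ 0.13

For a single sample (or paired design) of n = 379: d_min = (z_{α/2} + z_β)/√n.
z-sum = 1.960 + 0.524 = 2.484.
d_min = 2.484 / √379 = 2.484 / 19.468 = 0.128.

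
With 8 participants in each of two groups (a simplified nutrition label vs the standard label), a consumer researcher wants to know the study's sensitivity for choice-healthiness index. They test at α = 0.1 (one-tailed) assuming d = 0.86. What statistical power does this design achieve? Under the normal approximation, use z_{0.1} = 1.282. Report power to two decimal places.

power ≈ 0.67

For two equal groups, power = Φ(d·√(n/2) − z_{α}).
d·√(n/2) = 0.86 × √(8/2) = 0.86 × 2.000 = 1.720.
z_β = 1.720 − 1.282 = 0.438.
Power = Φ(0.438) = 0.669.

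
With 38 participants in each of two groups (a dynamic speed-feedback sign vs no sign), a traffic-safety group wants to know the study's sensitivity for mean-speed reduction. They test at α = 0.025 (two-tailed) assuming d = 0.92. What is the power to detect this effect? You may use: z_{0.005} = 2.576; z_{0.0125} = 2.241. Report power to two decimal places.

For two equal groups, power = Φ(d·√(n/2) − z_{α/2}).
d·√(n/2) = 0.92 × √(38/2) = 0.92 × 4.359 = 4.010.
z_β = 4.010 − 2.241 = 1.769.
Power = Φ(1.769) = 0.962.

power ≈ 0.96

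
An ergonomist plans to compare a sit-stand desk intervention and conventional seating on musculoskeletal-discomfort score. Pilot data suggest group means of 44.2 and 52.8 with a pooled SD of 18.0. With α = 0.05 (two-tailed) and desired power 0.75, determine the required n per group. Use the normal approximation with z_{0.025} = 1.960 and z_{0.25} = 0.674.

Cohen's d = |M₁ − M₂| / SD_pooled = |44.2 − 52.8| / 18.0 = 8.6 / 18.0 = 0.478.
For two independent groups with equal n: n = 2·((z_{α/2} + z_β) / d)².
z_{α/2} + z_β = 1.960 + 0.674 = 2.634.
n = 2 × (2.634 / 0.478)² = 2 × 5.510² = 2 × 30.37 = 60.7.
Round up to the next whole participant.

n = 61 per group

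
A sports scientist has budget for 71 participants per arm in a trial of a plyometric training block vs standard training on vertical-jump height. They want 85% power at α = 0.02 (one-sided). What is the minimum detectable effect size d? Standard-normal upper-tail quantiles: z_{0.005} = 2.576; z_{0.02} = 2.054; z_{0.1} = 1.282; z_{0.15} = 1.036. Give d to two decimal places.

For two independent groups of n = 71 each: d_min = (z_{α} + z_β)·√(2/n).
z-sum = 2.054 + 1.036 = 3.090.
d_min = 3.090 × √(2/71) = 3.090 × 0.1678 = 0.519.

d_min ≈ 0.52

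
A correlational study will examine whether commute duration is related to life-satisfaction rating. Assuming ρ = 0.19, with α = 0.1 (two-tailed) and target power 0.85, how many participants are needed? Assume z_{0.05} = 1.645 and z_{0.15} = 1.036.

Fisher's z: C = ½·ln((1+r)/(1−r)) = ½·ln(1.4691) = 0.1923.
n = ((z_{α/2} + z_β)/C)² + 3.
(1.645 + 1.036) / 0.1923 = 2.681 / 0.1923 = 13.942.
n = 13.942² + 3 = 194.37 + 3 = 197.4.
Round up.

n = 198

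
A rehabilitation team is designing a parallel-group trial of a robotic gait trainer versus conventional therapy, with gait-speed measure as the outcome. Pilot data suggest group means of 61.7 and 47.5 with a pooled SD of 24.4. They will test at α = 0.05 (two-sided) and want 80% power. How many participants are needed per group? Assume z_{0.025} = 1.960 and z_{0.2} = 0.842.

n = 47 per group

Cohen's d = |M₁ − M₂| / SD_pooled = |61.7 − 47.5| / 24.4 = 14.2 / 24.4 = 0.582.
For two independent groups with equal n: n = 2·((z_{α/2} + z_β) / d)².
z_{α/2} + z_β = 1.960 + 0.842 = 2.802.
n = 2 × (2.802 / 0.582)² = 2 × 4.814² = 2 × 23.18 = 46.4.
Round up to the next whole participant.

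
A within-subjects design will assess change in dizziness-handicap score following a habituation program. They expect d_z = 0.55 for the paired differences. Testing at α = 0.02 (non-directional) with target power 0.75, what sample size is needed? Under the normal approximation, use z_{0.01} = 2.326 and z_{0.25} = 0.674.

For a paired (one-sample on differences) test: n = ((z_{α/2} + z_β) / d)².
z_{α/2} + z_β = 2.326 + 0.674 = 3.000.
n = (3.000 / 0.55)² = 5.455² = 29.75.
Round up.

n = 30 pairs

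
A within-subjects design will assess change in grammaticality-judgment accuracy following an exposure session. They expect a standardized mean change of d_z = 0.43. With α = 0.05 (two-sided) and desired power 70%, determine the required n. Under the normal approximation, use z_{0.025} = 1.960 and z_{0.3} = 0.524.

n = 34 pairs

For a paired (one-sample on differences) test: n = ((z_{α/2} + z_β) / d)².
z_{α/2} + z_β = 1.960 + 0.524 = 2.484.
n = (2.484 / 0.43)² = 5.777² = 33.37.
Round up.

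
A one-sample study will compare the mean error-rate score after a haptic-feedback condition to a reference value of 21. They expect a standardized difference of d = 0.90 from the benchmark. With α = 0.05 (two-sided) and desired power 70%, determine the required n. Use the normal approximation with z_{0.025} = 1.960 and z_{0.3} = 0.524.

n = 8

For a one-sample test: n = ((z_{α/2} + z_β) / d)².
z_{α/2} + z_β = 1.960 + 0.524 = 2.484.
n = (2.484 / 0.90)² = 2.760² = 7.62.
Round up.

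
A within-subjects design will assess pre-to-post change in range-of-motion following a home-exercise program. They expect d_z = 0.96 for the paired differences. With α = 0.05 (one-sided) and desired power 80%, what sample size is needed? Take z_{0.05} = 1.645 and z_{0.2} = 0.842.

For a paired (one-sample on differences) test: n = ((z_{α} + z_β) / d)².
z_{α} + z_β = 1.645 + 0.842 = 2.487.
n = (2.487 / 0.96)² = 2.591² = 6.71.
Round up.

n = 7 pairs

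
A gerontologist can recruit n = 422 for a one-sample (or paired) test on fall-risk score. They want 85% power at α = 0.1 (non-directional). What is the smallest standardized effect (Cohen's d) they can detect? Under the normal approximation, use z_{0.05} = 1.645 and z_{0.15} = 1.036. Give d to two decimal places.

d_min ≈ 0.13

For a single sample (or paired design) of n = 422: d_min = (z_{α/2} + z_β)/√n.
z-sum = 1.645 + 1.036 = 2.681.
d_min = 2.681 / √422 = 2.681 / 20.543 = 0.131.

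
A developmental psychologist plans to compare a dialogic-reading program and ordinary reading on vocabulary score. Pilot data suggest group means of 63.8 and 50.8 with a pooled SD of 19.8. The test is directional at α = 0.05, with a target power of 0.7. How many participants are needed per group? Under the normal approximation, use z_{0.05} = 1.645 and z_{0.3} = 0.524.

Cohen's d = |M₁ − M₂| / SD_pooled = |63.8 − 50.8| / 19.8 = 13.0 / 19.8 = 0.657.
For two independent groups with equal n: n = 2·((z_{α} + z_β) / d)².
z_{α} + z_β = 1.645 + 0.524 = 2.169.
n = 2 × (2.169 / 0.657)² = 2 × 3.301² = 2 × 10.90 = 21.8.
Round up to the next whole participant.

n = 22 per group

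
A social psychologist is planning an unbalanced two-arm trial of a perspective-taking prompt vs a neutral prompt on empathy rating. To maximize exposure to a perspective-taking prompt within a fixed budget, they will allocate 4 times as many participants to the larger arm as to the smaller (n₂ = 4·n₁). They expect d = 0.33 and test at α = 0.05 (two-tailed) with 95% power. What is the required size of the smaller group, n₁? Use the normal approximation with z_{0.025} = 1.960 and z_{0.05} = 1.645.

n₁ = 150

With allocation ratio k = n₂/n₁ = 4, Var(x̄₁−x̄₂) = σ²(1/n₁ + 1/(k·n₁)) = σ²·(k+1)/(k·n₁).
So n₁ = (1 + 1/k)·((z_{α/2} + z_β)/d)² = 1.250 × (3.605/0.33)².
n₁ = 1.250 × 119.34 = 149.2.
Round up: n₁ = 150, giving n₂ = 4 × 150 = 600.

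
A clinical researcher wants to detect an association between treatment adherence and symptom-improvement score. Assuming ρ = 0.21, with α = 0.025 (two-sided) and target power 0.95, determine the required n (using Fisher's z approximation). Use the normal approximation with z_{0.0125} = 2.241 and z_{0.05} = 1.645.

Fisher's z: C = ½·ln((1+r)/(1−r)) = ½·ln(1.5316) = 0.2132.
n = ((z_{α/2} + z_β)/C)² + 3.
(2.241 + 1.645) / 0.2132 = 3.886 / 0.2132 = 18.227.
n = 18.227² + 3 = 332.22 + 3 = 335.2.
Round up.

n = 336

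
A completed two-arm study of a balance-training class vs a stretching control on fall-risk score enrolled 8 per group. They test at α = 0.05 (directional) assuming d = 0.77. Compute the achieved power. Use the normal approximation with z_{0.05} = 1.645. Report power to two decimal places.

power ≈ 0.46

For two equal groups, power = Φ(d·√(n/2) − z_{α}).
d·√(n/2) = 0.77 × √(8/2) = 0.77 × 2.000 = 1.540.
z_β = 1.540 − 1.645 = -0.105.
Power = Φ(-0.105) = 0.458.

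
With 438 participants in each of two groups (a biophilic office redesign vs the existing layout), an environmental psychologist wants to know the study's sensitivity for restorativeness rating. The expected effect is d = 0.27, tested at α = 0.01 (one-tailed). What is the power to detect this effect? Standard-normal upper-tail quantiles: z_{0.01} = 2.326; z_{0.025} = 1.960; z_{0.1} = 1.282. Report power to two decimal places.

For two equal groups, power = Φ(d·√(n/2) − z_{α}).
d·√(n/2) = 0.27 × √(438/2) = 0.27 × 14.799 = 3.996.
z_β = 3.996 − 2.326 = 1.670.
Power = Φ(1.670) = 0.953.

power ≈ 0.95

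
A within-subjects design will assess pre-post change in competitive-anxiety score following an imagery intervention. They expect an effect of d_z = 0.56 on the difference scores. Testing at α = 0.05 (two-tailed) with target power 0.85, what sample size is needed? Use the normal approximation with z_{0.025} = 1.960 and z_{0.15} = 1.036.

For a paired (one-sample on differences) test: n = ((z_{α/2} + z_β) / d)².
z_{α/2} + z_β = 1.960 + 1.036 = 2.996.
n = (2.996 / 0.56)² = 5.350² = 28.62.
Round up.

n = 29 pairs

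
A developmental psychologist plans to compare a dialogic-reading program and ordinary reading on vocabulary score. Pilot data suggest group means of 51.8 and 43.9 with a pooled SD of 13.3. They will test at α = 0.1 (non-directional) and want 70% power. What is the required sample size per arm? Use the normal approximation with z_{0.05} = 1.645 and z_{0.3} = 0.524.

n = 27 per group

Cohen's d = |M₁ − M₂| / SD_pooled = |51.8 − 43.9| / 13.3 = 7.9 / 13.3 = 0.594.
For two independent groups with equal n: n = 2·((z_{α/2} + z_β) / d)².
z_{α/2} + z_β = 1.645 + 0.524 = 2.169.
n = 2 × (2.169 / 0.594)² = 2 × 3.652² = 2 × 13.33 = 26.7.
Round up to the next whole participant.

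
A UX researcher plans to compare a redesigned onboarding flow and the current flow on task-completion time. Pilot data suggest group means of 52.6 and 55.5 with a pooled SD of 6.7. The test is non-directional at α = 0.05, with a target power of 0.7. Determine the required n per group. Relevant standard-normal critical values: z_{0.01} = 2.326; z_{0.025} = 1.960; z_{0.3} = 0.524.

Cohen's d = |M₁ − M₂| / SD_pooled = |52.6 − 55.5| / 6.7 = 2.9 / 6.7 = 0.433.
For two independent groups with equal n: n = 2·((z_{α/2} + z_β) / d)².
z_{α/2} + z_β = 1.960 + 0.524 = 2.484.
n = 2 × (2.484 / 0.433)² = 2 × 5.737² = 2 × 32.91 = 65.8.
Round up to the next whole participant.

n = 66 per group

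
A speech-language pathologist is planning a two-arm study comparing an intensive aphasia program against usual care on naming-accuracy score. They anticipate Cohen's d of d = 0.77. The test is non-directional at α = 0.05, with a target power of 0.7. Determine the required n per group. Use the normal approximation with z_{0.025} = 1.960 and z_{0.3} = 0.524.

n = 21 per group

For two independent groups with equal n: n = 2·((z_{α/2} + z_β) / d)².
z_{α/2} + z_β = 1.960 + 0.524 = 2.484.
n = 2 × (2.484 / 0.77)² = 2 × 3.226² = 2 × 10.41 = 20.8.
Round up to the next whole participant.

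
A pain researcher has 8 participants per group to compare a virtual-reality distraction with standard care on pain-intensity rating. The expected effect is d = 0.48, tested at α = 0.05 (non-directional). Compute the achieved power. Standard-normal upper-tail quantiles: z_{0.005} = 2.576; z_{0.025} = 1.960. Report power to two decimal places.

For two equal groups, power = Φ(d·√(n/2) − z_{α/2}).
d·√(n/2) = 0.48 × √(8/2) = 0.48 × 2.000 = 0.960.
z_β = 0.960 − 1.960 = -1.000.
Power = Φ(-1.000) = 0.159.

power ≈ 0.16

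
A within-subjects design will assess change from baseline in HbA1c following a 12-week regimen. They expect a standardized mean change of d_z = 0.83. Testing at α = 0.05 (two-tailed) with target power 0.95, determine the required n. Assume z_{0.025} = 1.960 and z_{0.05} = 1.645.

n = 19 pairs

For a paired (one-sample on differences) test: n = ((z_{α/2} + z_β) / d)².
z_{α/2} + z_β = 1.960 + 1.645 = 3.605.
n = (3.605 / 0.83)² = 4.343² = 18.86.
Round up.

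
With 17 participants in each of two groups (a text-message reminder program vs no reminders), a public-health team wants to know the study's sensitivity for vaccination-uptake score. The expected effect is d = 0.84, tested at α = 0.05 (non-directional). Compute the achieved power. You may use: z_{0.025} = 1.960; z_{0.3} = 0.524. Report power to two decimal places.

power ≈ 0.69

For two equal groups, power = Φ(d·√(n/2) − z_{α/2}).
d·√(n/2) = 0.84 × √(17/2) = 0.84 × 2.915 = 2.449.
z_β = 2.449 − 1.960 = 0.489.
Power = Φ(0.489) = 0.688.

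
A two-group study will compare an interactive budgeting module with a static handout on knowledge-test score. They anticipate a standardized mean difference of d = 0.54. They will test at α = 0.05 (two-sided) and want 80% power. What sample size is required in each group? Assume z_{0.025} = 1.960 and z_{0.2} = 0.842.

n = 54 per group

For two independent groups with equal n: n = 2·((z_{α/2} + z_β) / d)².
z_{α/2} + z_β = 1.960 + 0.842 = 2.802.
n = 2 × (2.802 / 0.54)² = 2 × 5.189² = 2 × 26.92 = 53.8.
Round up to the next whole participant.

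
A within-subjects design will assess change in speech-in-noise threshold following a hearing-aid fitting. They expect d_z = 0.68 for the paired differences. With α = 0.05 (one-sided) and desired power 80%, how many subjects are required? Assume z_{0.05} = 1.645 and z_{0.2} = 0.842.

For a paired (one-sample on differences) test: n = ((z_{α} + z_β) / d)².
z_{α} + z_β = 1.645 + 0.842 = 2.487.
n = (2.487 / 0.68)² = 3.657² = 13.38.
Round up.

n = 14 pairs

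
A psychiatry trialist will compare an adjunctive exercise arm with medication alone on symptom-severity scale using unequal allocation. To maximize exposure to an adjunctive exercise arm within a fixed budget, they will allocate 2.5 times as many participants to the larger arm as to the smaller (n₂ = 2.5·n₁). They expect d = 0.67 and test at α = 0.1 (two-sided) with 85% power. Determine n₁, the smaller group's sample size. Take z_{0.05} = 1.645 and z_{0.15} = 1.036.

With allocation ratio k = n₂/n₁ = 2.5, Var(x̄₁−x̄₂) = σ²(1/n₁ + 1/(k·n₁)) = σ²·(k+1)/(k·n₁).
So n₁ = (1 + 1/k)·((z_{α/2} + z_β)/d)² = 1.400 × (2.681/0.67)².
n₁ = 1.400 × 16.01 = 22.4.
Round up: n₁ = 23, giving n₂ = ⌈2.5 × 23⌉ = ⌈57.5⌉ = 58.

n₁ = 23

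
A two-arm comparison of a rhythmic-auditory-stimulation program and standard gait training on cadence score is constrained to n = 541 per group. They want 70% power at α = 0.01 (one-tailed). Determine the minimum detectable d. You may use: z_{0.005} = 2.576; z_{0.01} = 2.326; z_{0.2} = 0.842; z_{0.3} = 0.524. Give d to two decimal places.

For two independent groups of n = 541 each: d_min = (z_{α} + z_β)·√(2/n).
z-sum = 2.326 + 0.524 = 2.850.
d_min = 2.850 × √(2/541) = 2.850 × 0.0608 = 0.173.

d_min ≈ 0.17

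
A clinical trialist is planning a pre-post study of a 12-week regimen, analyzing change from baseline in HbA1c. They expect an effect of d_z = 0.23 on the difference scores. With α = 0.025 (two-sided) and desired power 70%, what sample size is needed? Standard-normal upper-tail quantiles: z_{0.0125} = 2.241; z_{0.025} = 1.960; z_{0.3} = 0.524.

For a paired (one-sample on differences) test: n = ((z_{α/2} + z_β) / d)².
z_{α/2} + z_β = 2.241 + 0.524 = 2.765.
n = (2.765 / 0.23)² = 12.022² = 144.52.
Round up.

n = 145 pairs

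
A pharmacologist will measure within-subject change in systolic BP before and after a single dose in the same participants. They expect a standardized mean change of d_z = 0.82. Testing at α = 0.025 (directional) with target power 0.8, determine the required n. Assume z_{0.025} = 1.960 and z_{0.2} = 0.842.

For a paired (one-sample on differences) test: n = ((z_{α} + z_β) / d)².
z_{α} + z_β = 1.960 + 0.842 = 2.802.
n = (2.802 / 0.82)² = 3.417² = 11.68.
Round up.

n = 12 pairs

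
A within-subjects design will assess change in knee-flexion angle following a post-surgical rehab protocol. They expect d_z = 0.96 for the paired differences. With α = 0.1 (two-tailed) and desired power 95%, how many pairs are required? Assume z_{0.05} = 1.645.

For a paired (one-sample on differences) test: n = ((z_{α/2} + z_β) / d)².
z_{α/2} + z_β = 1.645 + 1.645 = 3.290.
n = (3.290 / 0.96)² = 3.427² = 11.74.
Round up.

n = 12 pairs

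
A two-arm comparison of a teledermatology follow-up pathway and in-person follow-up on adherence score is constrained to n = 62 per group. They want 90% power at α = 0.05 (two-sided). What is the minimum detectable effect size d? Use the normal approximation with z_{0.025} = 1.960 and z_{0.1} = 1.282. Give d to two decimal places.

d_min ≈ 0.58

For two independent groups of n = 62 each: d_min = (z_{α/2} + z_β)·√(2/n).
z-sum = 1.960 + 1.282 = 3.242.
d_min = 3.242 × √(2/62) = 3.242 × 0.1796 = 0.582.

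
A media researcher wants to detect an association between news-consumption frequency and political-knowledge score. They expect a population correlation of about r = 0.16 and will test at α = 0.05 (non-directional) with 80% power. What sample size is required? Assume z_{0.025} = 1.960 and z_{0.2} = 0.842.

n = 305

Fisher's z: C = ½·ln((1+r)/(1−r)) = ½·ln(1.3810) = 0.1614.
n = ((z_{α/2} + z_β)/C)² + 3.
(1.960 + 0.842) / 0.1614 = 2.802 / 0.1614 = 17.361.
n = 17.361² + 3 = 301.39 + 3 = 304.4.
Round up.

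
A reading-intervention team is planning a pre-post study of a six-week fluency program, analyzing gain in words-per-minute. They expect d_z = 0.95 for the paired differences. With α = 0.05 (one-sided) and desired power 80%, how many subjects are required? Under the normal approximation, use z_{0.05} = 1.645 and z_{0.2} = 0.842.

For a paired (one-sample on differences) test: n = ((z_{α} + z_β) / d)².
z_{α} + z_β = 1.645 + 0.842 = 2.487.
n = (2.487 / 0.95)² = 2.618² = 6.85.
Round up.

n = 7 pairs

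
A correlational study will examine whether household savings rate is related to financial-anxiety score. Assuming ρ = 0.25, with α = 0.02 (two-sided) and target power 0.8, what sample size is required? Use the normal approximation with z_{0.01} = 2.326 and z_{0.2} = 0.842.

n = 157

Fisher's z: C = ½·ln((1+r)/(1−r)) = ½·ln(1.6667) = 0.2554.
n = ((z_{α/2} + z_β)/C)² + 3.
(2.326 + 0.842) / 0.2554 = 3.168 / 0.2554 = 12.404.
n = 12.404² + 3 = 153.86 + 3 = 156.9.
Round up.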